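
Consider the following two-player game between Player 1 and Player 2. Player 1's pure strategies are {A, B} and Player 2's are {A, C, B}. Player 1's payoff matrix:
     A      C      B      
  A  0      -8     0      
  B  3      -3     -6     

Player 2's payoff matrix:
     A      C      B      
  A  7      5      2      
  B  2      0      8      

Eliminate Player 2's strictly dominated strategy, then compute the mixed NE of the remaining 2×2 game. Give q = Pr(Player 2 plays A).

Player 2's strategy C is strictly dominated by A: 7 > 5 and 2 > 0. Eliminate C.
Set Player 1's expected payoff from A equal to that from B:
  Player 1's payoff from A: q·0 + (1−q)·0 = 0
  Player 1's payoff from B: q·3 + (1−q)·(-6) = 9q - 6
  0 = 9q - 6  ⇒  -9q = -6  ⇒  q = 2/3.

q = 2/3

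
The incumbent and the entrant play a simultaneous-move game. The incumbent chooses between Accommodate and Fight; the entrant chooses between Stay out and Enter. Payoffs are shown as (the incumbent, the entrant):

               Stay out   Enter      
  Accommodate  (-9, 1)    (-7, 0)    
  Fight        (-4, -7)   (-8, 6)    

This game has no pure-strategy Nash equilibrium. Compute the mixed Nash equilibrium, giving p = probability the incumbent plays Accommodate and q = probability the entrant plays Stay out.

p = 13/14, q = 1/6

Set the entrant's expected payoff from Stay out equal to that from Enter:
  the entrant's payoff to Stay out: p·1 + (1−p)·(-7) = 8p - 7
  the entrant's payoff to Enter: p·0 + (1−p)·6 = -6p + 6
  8p - 7 = -6p + 6  ⇒  14p = 13  ⇒  p = 13/14.
The incumbent's indifference between Accommodate and Fight determines the entrant's mixing probability q:
  the incumbent's payoff to Accommodate: q·(-9) + (1−q)·(-7) = -2q - 7
  the incumbent's payoff to Fight: q·(-4) + (1−q)·(-8) = 4q - 8
  -2q - 7 = 4q - 8  ⇒  -6q = -1  ⇒  q = 1/6.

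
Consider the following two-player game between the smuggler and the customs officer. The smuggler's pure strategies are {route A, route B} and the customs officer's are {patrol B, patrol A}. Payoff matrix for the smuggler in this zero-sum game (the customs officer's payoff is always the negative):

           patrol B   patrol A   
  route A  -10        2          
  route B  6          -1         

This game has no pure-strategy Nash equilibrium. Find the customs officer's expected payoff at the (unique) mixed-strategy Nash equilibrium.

Set the customs officer's expected payoff from patrol B equal to that from patrol A:
  the customs officer's payoff from patrol B: p·10 + (1−p)·(-6) = 16p - 6
  the customs officer's payoff from patrol A: p·(-2) + (1−p)·1 = -3p + 1
  16p - 6 = -3p + 1  ⇒  19p = 7  ⇒  p = 7/19.
At equilibrium the customs officer is indifferent across columns, so the customs officer's payoff equals the payoff from patrol B: (7/19)·10 + (12/19)·(-6) = -2/19.

-2/19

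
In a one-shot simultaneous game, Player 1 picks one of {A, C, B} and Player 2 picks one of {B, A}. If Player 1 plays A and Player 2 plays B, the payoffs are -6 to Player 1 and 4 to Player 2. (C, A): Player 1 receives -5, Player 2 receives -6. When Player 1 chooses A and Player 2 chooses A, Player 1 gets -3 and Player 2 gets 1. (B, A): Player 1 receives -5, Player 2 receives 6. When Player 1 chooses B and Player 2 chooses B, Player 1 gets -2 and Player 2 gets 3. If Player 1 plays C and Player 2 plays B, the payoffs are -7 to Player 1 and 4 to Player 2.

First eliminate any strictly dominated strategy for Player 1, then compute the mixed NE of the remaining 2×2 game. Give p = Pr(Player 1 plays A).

p = 1/2

Player 1's strategy C is strictly dominated by A: -6 > -7 and -3 > -5. Eliminate C.
In a mixed equilibrium Player 2 is indifferent between B and A; this condition fixes p.
  Player 2's payoff to B: p·4 + (1−p)·3 = p + 3
  Player 2's payoff to A: p·1 + (1−p)·6 = -5p + 6
  p + 3 = -5p + 6  ⇒  6p = 3  ⇒  p = 1/2.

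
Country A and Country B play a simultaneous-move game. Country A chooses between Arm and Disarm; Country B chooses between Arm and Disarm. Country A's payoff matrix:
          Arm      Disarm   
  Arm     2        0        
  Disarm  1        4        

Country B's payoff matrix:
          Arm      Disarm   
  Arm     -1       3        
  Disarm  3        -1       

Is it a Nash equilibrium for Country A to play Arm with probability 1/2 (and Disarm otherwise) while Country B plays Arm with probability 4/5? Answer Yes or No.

Check Country B's indifference given Country A's mix p = 1/2:
  payoff from Arm = 1; payoff from Disarm = 1 — equal.
Check Country A's indifference given Country B's mix q = 4/5:
  payoff from Arm = 8/5; payoff from Disarm = 8/5 — equal.
Both players are indifferent, so neither can profitably deviate.

Yes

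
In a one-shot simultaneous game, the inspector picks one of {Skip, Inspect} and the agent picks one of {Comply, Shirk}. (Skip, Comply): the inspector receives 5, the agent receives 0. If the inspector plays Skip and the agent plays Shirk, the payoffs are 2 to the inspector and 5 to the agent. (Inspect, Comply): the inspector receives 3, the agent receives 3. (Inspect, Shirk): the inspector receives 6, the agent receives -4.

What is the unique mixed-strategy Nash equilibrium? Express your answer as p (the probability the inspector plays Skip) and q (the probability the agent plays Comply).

In a mixed equilibrium the agent is indifferent between Comply and Shirk; this condition fixes p.
  the agent's expected payoff from Comply: p·0 + (1−p)·3 = -3p + 3
  the agent's expected payoff from Shirk: p·5 + (1−p)·(-4) = 9p - 4
  -3p + 3 = 9p - 4  ⇒  -12p = -7  ⇒  p = 7/12.
The inspector's indifference between Skip and Inspect determines the agent's mixing probability q:
  the inspector's expected payoff from Skip: q·5 + (1−q)·2 = 3q + 2
  the inspector's expected payoff from Inspect: q·3 + (1−q)·6 = -3q + 6
  3q + 2 = -3q + 6  ⇒  6q = 4  ⇒  q = 2/3.

p = 7/12, q = 2/3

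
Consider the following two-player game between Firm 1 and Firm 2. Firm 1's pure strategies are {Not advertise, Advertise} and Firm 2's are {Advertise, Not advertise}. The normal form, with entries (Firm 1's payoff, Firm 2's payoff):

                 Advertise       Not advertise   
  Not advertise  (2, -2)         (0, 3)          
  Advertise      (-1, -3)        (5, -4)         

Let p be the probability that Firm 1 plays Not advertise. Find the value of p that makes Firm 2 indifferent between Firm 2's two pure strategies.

Set Firm 2's expected payoff from Advertise equal to that from Not advertise:
  Firm 2's payoff from Advertise: p·(-2) + (1−p)·(-3) = p - 3
  Firm 2's payoff from Not advertise: p·3 + (1−p)·(-4) = 7p - 4
  p - 3 = 7p - 4  ⇒  -6p = -1  ⇒  p = 1/6.

p = 1/6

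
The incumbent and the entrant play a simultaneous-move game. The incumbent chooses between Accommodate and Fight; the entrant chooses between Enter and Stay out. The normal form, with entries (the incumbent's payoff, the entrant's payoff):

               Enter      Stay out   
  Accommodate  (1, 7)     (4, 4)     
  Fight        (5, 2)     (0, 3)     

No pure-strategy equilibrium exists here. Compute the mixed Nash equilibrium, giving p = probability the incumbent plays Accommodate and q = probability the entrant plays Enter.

Set the entrant's expected payoff from Enter equal to that from Stay out:
  the entrant's expected payoff from Enter: p·7 + (1−p)·2 = 5p + 2
  the entrant's expected payoff from Stay out: p·4 + (1−p)·3 = p + 3
  5p + 2 = p + 3  ⇒  4p = 1  ⇒  p = 1/4.
The entrant's mix must leave the incumbent indifferent between Accommodate and Fight.
  the incumbent's payoff to Accommodate: q·1 + (1−q)·4 = -3q + 4
  the incumbent's payoff to Fight: q·5 + (1−q)·0 = 5q
  -3q + 4 = 5q  ⇒  -8q = -4  ⇒  q = 1/2.

p = 1/4, q = 1/2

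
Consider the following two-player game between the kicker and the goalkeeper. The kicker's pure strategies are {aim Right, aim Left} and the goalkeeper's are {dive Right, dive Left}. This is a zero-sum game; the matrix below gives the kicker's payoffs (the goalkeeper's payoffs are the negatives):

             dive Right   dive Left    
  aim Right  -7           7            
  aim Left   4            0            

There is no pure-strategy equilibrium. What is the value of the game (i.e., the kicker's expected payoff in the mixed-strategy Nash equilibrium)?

v = 14/9

Set the kicker's expected payoff from aim Right equal to that from aim Left:
  the kicker's expected payoff from aim Right: q·(-7) + (1−q)·7 = -14q + 7
  the kicker's expected payoff from aim Left: q·4 + (1−q)·0 = 4q
  -14q + 7 = 4q  ⇒  -18q = -7  ⇒  q = 7/18.
The value is the kicker's expected payoff against this mix (using aim Right): (7/18)·(-7) + (11/18)·7 = 14/9.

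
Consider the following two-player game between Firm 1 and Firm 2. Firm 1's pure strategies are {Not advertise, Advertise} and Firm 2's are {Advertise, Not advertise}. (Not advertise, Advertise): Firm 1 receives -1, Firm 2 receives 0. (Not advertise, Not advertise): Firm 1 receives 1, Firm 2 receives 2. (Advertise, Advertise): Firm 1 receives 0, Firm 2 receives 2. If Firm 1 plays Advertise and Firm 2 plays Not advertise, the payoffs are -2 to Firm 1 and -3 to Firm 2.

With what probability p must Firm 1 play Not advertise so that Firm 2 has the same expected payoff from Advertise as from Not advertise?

For Firm 2 to be willing to mix, Firm 2 must be indifferent between Advertise and Not advertise, which pins down Firm 1's mix.
  Firm 2's payoff from Advertise: p·0 + (1−p)·2 = -2p + 2
  Firm 2's payoff from Not advertise: p·2 + (1−p)·(-3) = 5p - 3
  -2p + 2 = 5p - 3  ⇒  -7p = -5  ⇒  p = 5/7.

p = 5/7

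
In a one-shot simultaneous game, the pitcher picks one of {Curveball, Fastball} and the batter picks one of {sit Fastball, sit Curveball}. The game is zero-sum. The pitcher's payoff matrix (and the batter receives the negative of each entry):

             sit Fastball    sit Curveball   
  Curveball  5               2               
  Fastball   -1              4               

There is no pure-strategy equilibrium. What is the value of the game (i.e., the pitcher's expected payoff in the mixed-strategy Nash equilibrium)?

v = 11/4

For the pitcher to be willing to mix, the pitcher must be indifferent between Curveball and Fastball, which pins down the batter's mix.
  the pitcher's payoff from Curveball: q·5 + (1−q)·2 = 3q + 2
  the pitcher's payoff from Fastball: q·(-1) + (1−q)·4 = -5q + 4
  3q + 2 = -5q + 4  ⇒  8q = 2  ⇒  q = 1/4.
The value is the pitcher's expected payoff against this mix (using Curveball): (1/4)·5 + (3/4)·2 = 11/4.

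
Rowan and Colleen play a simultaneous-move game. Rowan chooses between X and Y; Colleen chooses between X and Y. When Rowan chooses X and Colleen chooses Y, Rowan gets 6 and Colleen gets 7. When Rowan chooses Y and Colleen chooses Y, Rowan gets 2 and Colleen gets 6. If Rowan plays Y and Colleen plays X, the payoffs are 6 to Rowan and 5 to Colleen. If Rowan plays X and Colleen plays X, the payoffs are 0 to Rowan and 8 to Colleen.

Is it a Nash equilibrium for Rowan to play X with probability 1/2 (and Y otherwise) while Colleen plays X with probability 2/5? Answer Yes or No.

Check Colleen's indifference given Rowan's mix p = 1/2:
  payoff from X = 13/2; payoff from Y = 13/2 — equal.
Check Rowan's indifference given Colleen's mix q = 2/5:
  payoff from X = 18/5; payoff from Y = 18/5 — equal.
Both players are indifferent, so neither can profitably deviate.

Yes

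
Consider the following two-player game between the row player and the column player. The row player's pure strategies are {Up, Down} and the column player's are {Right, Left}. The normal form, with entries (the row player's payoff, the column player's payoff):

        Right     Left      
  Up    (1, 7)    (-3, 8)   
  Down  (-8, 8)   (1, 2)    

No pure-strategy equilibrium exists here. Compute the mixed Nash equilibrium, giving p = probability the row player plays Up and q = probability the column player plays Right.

The row player's mix must leave the column player indifferent between Right and Left.
  the column player's payoff from Right: p·7 + (1−p)·8 = -p + 8
  the column player's payoff from Left: p·8 + (1−p)·2 = 6p + 2
  -p + 8 = 6p + 2  ⇒  -7p = -6  ⇒  p = 6/7.
The row player's indifference between Up and Down determines the column player's mixing probability q:
  the row player's expected payoff from Up: q·1 + (1−q)·(-3) = 4q - 3
  the row player's expected payoff from Down: q·(-8) + (1−q)·1 = -9q + 1
  4q - 3 = -9q + 1  ⇒  13q = 4  ⇒  q = 4/13.

p = 6/7, q = 4/13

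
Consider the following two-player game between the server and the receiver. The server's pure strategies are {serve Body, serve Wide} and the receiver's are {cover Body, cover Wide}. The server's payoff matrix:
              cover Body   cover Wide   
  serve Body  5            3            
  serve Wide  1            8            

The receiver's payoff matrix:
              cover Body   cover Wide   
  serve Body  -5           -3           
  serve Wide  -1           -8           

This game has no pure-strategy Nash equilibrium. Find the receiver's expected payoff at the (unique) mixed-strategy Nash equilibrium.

The receiver's indifference between cover Body and cover Wide determines the server's mixing probability p:
  the receiver's payoff to cover Body: p·(-5) + (1−p)·(-1) = -4p - 1
  the receiver's payoff to cover Wide: p·(-3) + (1−p)·(-8) = 5p - 8
  -4p - 1 = 5p - 8  ⇒  -9p = -7  ⇒  p = 7/9.
At equilibrium the receiver is indifferent across columns, so the receiver's payoff equals the payoff from cover Body: (7/9)·(-5) + (2/9)·(-1) = -37/9.

-37/9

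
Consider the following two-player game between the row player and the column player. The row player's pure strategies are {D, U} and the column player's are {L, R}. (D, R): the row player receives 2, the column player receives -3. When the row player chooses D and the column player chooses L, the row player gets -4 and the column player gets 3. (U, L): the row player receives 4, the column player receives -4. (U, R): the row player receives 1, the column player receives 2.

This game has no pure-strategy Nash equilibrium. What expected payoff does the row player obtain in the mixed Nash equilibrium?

The row player's indifference between D and U determines the column player's mixing probability q:
  the row player's payoff to D: q·(-4) + (1−q)·2 = -6q + 2
  the row player's payoff to U: q·4 + (1−q)·1 = 3q + 1
  -6q + 2 = 3q + 1  ⇒  -9q = -1  ⇒  q = 1/9.
At equilibrium the row player is indifferent across rows, so the row player's payoff equals the payoff from D: (1/9)·(-4) + (8/9)·2 = 4/3.

4/3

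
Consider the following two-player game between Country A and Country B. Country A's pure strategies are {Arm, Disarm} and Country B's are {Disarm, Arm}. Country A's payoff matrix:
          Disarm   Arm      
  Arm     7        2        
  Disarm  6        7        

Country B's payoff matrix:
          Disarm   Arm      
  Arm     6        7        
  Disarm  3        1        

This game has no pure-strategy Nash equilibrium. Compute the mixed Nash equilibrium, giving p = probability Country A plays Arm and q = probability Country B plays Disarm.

In a mixed equilibrium Country B is indifferent between Disarm and Arm; this condition fixes p.
  Country B's expected payoff from Disarm: p·6 + (1−p)·3 = 3p + 3
  Country B's expected payoff from Arm: p·7 + (1−p)·1 = 6p + 1
  3p + 3 = 6p + 1  ⇒  -3p = -2  ⇒  p = 2/3.
Country A's indifference between Arm and Disarm determines Country B's mixing probability q:
  Country A's payoff from Arm: q·7 + (1−q)·2 = 5q + 2
  Country A's payoff from Disarm: q·6 + (1−q)·7 = -q + 7
  5q + 2 = -q + 7  ⇒  6q = 5  ⇒  q = 5/6.

p = 2/3, q = 5/6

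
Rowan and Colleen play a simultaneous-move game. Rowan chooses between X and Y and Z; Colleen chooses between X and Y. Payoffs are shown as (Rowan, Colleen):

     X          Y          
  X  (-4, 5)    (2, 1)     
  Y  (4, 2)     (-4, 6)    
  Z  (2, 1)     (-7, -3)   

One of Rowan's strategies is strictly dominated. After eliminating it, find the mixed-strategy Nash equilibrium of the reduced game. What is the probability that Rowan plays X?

Rowan's strategy Z is strictly dominated by Y: 4 > 2 and -4 > -7. Eliminate Z.
Rowan's mix must leave Colleen indifferent between X and Y.
  Colleen's payoff to X: p·5 + (1−p)·2 = 3p + 2
  Colleen's payoff to Y: p·1 + (1−p)·6 = -5p + 6
  3p + 2 = -5p + 6  ⇒  8p = 4  ⇒  p = 1/2.

p = 1/2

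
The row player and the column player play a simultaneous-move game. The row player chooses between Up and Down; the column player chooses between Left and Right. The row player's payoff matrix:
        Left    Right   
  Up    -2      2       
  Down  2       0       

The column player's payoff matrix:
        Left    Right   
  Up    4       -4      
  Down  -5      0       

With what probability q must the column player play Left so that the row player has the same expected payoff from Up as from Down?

q = 1/3

In a mixed equilibrium the row player is indifferent between Up and Down; this condition fixes q.
  the row player's payoff to Up: q·(-2) + (1−q)·2 = -4q + 2
  the row player's payoff to Down: q·2 + (1−q)·0 = 2q
  -4q + 2 = 2q  ⇒  -6q = -2  ⇒  q = 1/3.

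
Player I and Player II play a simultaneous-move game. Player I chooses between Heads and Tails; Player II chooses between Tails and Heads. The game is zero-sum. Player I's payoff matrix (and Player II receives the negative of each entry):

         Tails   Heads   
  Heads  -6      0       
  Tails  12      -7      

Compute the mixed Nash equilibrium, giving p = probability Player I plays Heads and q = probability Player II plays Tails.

p = 19/25, q = 7/25

Player I's mix must leave Player II indifferent between Tails and Heads.
  Player II's expected payoff from Tails: p·6 + (1−p)·(-12) = 18p - 12
  Player II's expected payoff from Heads: p·0 + (1−p)·7 = -7p + 7
  18p - 12 = -7p + 7  ⇒  25p = 19  ⇒  p = 19/25.
Player I's indifference between Heads and Tails determines Player II's mixing probability q:
  Player I's payoff to Heads: q·(-6) + (1−q)·0 = -6q
  Player I's payoff to Tails: q·12 + (1−q)·(-7) = 19q - 7
  -6q = 19q - 7  ⇒  -25q = -7  ⇒  q = 7/25.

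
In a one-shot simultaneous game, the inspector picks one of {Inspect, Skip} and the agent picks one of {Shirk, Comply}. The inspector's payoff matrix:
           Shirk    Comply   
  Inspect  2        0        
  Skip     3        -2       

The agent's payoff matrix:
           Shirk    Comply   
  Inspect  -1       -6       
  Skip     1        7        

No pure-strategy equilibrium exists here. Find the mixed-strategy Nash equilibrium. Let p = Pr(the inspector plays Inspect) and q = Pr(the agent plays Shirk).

p = 6/11, q = 2/3

The inspector's mix must leave the agent indifferent between Shirk and Comply.
  the agent's payoff from Shirk: p·(-1) + (1−p)·1 = -2p + 1
  the agent's payoff from Comply: p·(-6) + (1−p)·7 = -13p + 7
  -2p + 1 = -13p + 7  ⇒  11p = 6  ⇒  p = 6/11.
For the inspector to be willing to mix, the inspector must be indifferent between Inspect and Skip, which pins down the agent's mix.
  the inspector's payoff from Inspect: q·2 + (1−q)·0 = 2q
  the inspector's payoff from Skip: q·3 + (1−q)·(-2) = 5q - 2
  2q = 5q - 2  ⇒  -3q = -2  ⇒  q = 2/3.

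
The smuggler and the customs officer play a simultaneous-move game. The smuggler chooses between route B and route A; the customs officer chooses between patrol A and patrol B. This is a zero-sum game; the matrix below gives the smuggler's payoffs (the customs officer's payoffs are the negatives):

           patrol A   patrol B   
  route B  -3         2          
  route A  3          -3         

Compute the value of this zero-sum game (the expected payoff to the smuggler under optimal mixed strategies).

In a mixed equilibrium the smuggler is indifferent between route B and route A; this condition fixes q.
  the smuggler's payoff to route B: q·(-3) + (1−q)·2 = -5q + 2
  the smuggler's payoff to route A: q·3 + (1−q)·(-3) = 6q - 3
  -5q + 2 = 6q - 3  ⇒  -11q = -5  ⇒  q = 5/11.
The value is the smuggler's expected payoff against this mix (using route B): (5/11)·(-3) + (6/11)·2 = -3/11.

v = -3/11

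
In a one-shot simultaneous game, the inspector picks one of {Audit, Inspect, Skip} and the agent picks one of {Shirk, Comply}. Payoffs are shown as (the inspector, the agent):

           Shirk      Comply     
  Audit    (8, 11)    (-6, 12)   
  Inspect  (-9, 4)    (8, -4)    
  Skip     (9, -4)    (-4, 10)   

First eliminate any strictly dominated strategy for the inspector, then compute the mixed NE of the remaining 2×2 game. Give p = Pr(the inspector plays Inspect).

The inspector's strategy Audit is strictly dominated by Skip: 9 > 8 and -4 > -6. Eliminate Audit.
In a mixed equilibrium the agent is indifferent between Shirk and Comply; this condition fixes p.
  the agent's expected payoff from Shirk: p·4 + (1−p)·(-4) = 8p - 4
  the agent's expected payoff from Comply: p·(-4) + (1−p)·10 = -14p + 10
  8p - 4 = -14p + 10  ⇒  22p = 14  ⇒  p = 7/11.

p = 7/11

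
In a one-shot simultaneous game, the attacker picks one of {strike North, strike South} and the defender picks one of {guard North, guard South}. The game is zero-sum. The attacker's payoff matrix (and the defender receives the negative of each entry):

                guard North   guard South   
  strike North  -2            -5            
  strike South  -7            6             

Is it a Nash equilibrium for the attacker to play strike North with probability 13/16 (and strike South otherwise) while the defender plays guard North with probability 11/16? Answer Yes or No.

Check the defender's indifference given the attacker's mix p = 13/16:
  payoff from guard North = 47/16; payoff from guard South = 47/16 — equal.
Check the attacker's indifference given the defender's mix q = 11/16:
  payoff from strike North = -47/16; payoff from strike South = -47/16 — equal.
Both players are indifferent, so neither can profitably deviate.

Yes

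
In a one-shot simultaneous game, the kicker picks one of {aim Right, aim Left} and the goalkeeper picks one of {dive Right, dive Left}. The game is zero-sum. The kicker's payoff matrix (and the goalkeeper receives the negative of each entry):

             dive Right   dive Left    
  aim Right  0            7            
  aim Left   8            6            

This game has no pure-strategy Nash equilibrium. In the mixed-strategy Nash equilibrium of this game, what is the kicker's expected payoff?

56/9

In a mixed equilibrium the kicker is indifferent between aim Right and aim Left; this condition fixes q.
  the kicker's payoff from aim Right: q·0 + (1−q)·7 = -7q + 7
  the kicker's payoff from aim Left: q·8 + (1−q)·6 = 2q + 6
  -7q + 7 = 2q + 6  ⇒  -9q = -1  ⇒  q = 1/9.
At equilibrium the kicker is indifferent across rows, so the kicker's payoff equals the payoff from aim Right: (1/9)·0 + (8/9)·7 = 56/9.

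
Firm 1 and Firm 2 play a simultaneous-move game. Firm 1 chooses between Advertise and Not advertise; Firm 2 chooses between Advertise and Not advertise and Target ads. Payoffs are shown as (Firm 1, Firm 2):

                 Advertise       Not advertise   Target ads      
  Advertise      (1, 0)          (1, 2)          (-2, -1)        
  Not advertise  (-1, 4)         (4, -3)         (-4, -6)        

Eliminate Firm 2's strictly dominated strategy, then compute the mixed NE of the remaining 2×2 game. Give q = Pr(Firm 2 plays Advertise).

q = 3/5

Firm 2's strategy Target ads is strictly dominated by Not advertise: 2 > -1 and -3 > -6. Eliminate Target ads.
For Firm 1 to be willing to mix, Firm 1 must be indifferent between Advertise and Not advertise, which pins down Firm 2's mix.
  Firm 1's expected payoff from Advertise: q·1 + (1−q)·1 = 1
  Firm 1's expected payoff from Not advertise: q·(-1) + (1−q)·4 = -5q + 4
  1 = -5q + 4  ⇒  5q = 3  ⇒  q = 3/5.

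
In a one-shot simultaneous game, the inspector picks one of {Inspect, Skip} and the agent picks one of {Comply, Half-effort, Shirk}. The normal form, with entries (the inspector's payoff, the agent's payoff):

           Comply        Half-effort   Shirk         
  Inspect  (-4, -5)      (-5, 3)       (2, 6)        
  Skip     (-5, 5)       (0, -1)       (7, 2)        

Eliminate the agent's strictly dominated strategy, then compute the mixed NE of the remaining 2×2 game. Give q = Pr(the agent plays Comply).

The agent's strategy Half-effort is strictly dominated by Shirk: 6 > 3 and 2 > -1. Eliminate Half-effort.
In a mixed equilibrium the inspector is indifferent between Inspect and Skip; this condition fixes q.
  the inspector's expected payoff from Inspect: q·(-4) + (1−q)·2 = -6q + 2
  the inspector's expected payoff from Skip: q·(-5) + (1−q)·7 = -12q + 7
  -6q + 2 = -12q + 7  ⇒  6q = 5  ⇒  q = 5/6.

q = 5/6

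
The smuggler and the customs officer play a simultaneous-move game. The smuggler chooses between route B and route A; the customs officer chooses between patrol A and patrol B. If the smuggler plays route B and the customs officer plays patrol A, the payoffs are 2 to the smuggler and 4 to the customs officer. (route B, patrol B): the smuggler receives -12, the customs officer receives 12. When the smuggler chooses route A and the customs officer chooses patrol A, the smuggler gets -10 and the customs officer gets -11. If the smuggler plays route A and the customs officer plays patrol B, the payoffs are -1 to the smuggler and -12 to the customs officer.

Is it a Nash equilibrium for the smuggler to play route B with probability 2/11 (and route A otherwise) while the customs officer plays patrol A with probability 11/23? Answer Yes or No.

No

Given the smuggler's mix p = 2/11, the customs officer's payoff from patrol A is -91/11 but from patrol B is -84/11. The customs officer strictly prefers patrol B, so the customs officer would not mix.
So the proposed profile is not a Nash equilibrium.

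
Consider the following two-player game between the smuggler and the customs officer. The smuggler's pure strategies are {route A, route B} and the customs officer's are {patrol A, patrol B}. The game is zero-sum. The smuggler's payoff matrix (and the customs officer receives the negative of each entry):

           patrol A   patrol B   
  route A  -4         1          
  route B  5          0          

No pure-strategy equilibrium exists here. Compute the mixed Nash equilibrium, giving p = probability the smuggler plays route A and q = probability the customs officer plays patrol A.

In a mixed equilibrium the customs officer is indifferent between patrol A and patrol B; this condition fixes p.
  the customs officer's expected payoff from patrol A: p·4 + (1−p)·(-5) = 9p - 5
  the customs officer's expected payoff from patrol B: p·(-1) + (1−p)·0 = -p
  9p - 5 = -p  ⇒  10p = 5  ⇒  p = 1/2.
The customs officer's mix must leave the smuggler indifferent between route A and route B.
  the smuggler's payoff from route A: q·(-4) + (1−q)·1 = -5q + 1
  the smuggler's payoff from route B: q·5 + (1−q)·0 = 5q
  -5q + 1 = 5q  ⇒  -10q = -1  ⇒  q = 1/10.

p = 1/2, q = 1/10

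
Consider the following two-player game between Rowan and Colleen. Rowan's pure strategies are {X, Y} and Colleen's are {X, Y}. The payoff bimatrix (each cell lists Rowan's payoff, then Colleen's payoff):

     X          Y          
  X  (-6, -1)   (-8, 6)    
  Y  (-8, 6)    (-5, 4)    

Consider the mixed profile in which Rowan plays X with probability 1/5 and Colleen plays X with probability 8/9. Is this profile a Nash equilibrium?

No

Given Rowan's mix p = 1/5, Colleen's payoff from X is 23/5 but from Y is 22/5. Colleen strictly prefers X, so Colleen would not mix.
So the proposed profile is not a Nash equilibrium.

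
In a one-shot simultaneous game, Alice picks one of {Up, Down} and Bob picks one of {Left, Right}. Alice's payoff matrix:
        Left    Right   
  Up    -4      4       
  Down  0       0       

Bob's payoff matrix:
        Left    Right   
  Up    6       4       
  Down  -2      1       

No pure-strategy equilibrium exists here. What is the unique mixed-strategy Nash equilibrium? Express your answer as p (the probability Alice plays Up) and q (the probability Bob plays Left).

For Bob to be willing to mix, Bob must be indifferent between Left and Right, which pins down Alice's mix.
  Bob's payoff to Left: p·6 + (1−p)·(-2) = 8p - 2
  Bob's payoff to Right: p·4 + (1−p)·1 = 3p + 1
  8p - 2 = 3p + 1  ⇒  5p = 3  ⇒  p = 3/5.
For Alice to be willing to mix, Alice must be indifferent between Up and Down, which pins down Bob's mix.
  Alice's payoff from Up: q·(-4) + (1−q)·4 = -8q + 4
  Alice's payoff from Down: q·0 + (1−q)·0 = 0
  -8q + 4 = 0  ⇒  -8q = -4  ⇒  q = 1/2.

p = 3/5, q = 1/2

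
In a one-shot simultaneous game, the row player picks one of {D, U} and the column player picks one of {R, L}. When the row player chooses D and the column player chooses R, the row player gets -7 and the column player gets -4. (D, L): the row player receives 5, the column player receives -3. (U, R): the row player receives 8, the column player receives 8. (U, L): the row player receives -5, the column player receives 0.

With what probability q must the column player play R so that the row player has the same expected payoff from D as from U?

The row player's indifference between D and U determines the column player's mixing probability q:
  the row player's payoff from D: q·(-7) + (1−q)·5 = -12q + 5
  the row player's payoff from U: q·8 + (1−q)·(-5) = 13q - 5
  -12q + 5 = 13q - 5  ⇒  -25q = -10  ⇒  q = 2/5.

q = 2/5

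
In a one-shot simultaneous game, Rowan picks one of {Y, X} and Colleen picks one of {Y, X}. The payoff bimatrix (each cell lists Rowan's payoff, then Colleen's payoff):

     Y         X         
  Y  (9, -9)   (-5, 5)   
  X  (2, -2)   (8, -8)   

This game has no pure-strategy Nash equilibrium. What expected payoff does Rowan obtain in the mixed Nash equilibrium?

41/10

In a mixed equilibrium Rowan is indifferent between Y and X; this condition fixes q.
  Rowan's payoff to Y: q·9 + (1−q)·(-5) = 14q - 5
  Rowan's payoff to X: q·2 + (1−q)·8 = -6q + 8
  14q - 5 = -6q + 8  ⇒  20q = 13  ⇒  q = 13/20.
At equilibrium Rowan is indifferent across rows, so Rowan's payoff equals the payoff from Y: (13/20)·9 + (7/20)·(-5) = 41/10.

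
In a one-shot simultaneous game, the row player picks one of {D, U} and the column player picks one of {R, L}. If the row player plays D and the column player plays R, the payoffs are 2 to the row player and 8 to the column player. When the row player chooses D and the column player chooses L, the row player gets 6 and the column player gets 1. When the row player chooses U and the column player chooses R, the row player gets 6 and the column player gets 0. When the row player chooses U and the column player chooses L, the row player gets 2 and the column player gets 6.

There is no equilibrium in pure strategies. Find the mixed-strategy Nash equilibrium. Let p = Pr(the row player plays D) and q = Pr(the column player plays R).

p = 6/13, q = 1/2

For the column player to be willing to mix, the column player must be indifferent between R and L, which pins down the row player's mix.
  the column player's payoff from R: p·8 + (1−p)·0 = 8p
  the column player's payoff from L: p·1 + (1−p)·6 = -5p + 6
  8p = -5p + 6  ⇒  13p = 6  ⇒  p = 6/13.
For the row player to be willing to mix, the row player must be indifferent between D and U, which pins down the column player's mix.
  the row player's expected payoff from D: q·2 + (1−q)·6 = -4q + 6
  the row player's expected payoff from U: q·6 + (1−q)·2 = 4q + 2
  -4q + 6 = 4q + 2  ⇒  -8q = -4  ⇒  q = 1/2.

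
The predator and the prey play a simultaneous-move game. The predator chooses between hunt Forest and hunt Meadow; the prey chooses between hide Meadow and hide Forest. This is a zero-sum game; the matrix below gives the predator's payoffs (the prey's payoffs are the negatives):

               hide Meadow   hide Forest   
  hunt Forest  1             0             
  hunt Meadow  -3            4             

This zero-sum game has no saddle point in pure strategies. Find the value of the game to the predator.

v = 1/2

The predator's indifference between hunt Forest and hunt Meadow determines the prey's mixing probability q:
  the predator's payoff to hunt Forest: q·1 + (1−q)·0 = q
  the predator's payoff to hunt Meadow: q·(-3) + (1−q)·4 = -7q + 4
  q = -7q + 4  ⇒  8q = 4  ⇒  q = 1/2.
The value is the predator's expected payoff against this mix (using hunt Forest): (1/2)·1 + (1/2)·0 = 1/2.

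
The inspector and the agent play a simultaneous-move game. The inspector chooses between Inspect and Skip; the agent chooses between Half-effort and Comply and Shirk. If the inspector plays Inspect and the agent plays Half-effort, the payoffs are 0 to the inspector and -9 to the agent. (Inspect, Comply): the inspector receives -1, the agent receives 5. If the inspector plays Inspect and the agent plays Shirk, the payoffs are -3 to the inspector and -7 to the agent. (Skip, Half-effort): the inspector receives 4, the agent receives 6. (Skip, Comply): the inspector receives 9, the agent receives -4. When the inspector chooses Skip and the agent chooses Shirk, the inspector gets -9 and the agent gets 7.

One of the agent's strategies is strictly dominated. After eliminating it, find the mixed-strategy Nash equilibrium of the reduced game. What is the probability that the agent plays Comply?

The agent's strategy Half-effort is strictly dominated by Shirk: -7 > -9 and 7 > 6. Eliminate Half-effort.
Set the inspector's expected payoff from Inspect equal to that from Skip:
  the inspector's payoff to Inspect: q·(-1) + (1−q)·(-3) = 2q - 3
  the inspector's payoff to Skip: q·9 + (1−q)·(-9) = 18q - 9
  2q - 3 = 18q - 9  ⇒  -16q = -6  ⇒  q = 3/8.

q = 3/8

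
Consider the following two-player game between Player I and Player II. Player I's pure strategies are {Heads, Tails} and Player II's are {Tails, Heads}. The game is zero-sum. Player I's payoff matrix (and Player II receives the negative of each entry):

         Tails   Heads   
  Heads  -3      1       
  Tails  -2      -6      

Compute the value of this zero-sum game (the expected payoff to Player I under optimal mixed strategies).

v = -5/2

Player II's mix must leave Player I indifferent between Heads and Tails.
  Player I's expected payoff from Heads: q·(-3) + (1−q)·1 = -4q + 1
  Player I's expected payoff from Tails: q·(-2) + (1−q)·(-6) = 4q - 6
  -4q + 1 = 4q - 6  ⇒  -8q = -7  ⇒  q = 7/8.
The value is Player I's expected payoff against this mix (using Heads): (7/8)·(-3) + (1/8)·1 = -5/2.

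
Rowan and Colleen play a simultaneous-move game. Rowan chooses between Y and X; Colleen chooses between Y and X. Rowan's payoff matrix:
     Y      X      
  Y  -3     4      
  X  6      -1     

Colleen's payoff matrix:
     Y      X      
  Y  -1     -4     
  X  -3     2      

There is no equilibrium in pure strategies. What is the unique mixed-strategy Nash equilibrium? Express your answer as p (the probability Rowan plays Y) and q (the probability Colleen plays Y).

p = 5/8, q = 5/14

Set Colleen's expected payoff from Y equal to that from X:
  Colleen's payoff to Y: p·(-1) + (1−p)·(-3) = 2p - 3
  Colleen's payoff to X: p·(-4) + (1−p)·2 = -6p + 2
  2p - 3 = -6p + 2  ⇒  8p = 5  ⇒  p = 5/8.
Set Rowan's expected payoff from Y equal to that from X:
  Rowan's expected payoff from Y: q·(-3) + (1−q)·4 = -7q + 4
  Rowan's expected payoff from X: q·6 + (1−q)·(-1) = 7q - 1
  -7q + 4 = 7q - 1  ⇒  -14q = -5  ⇒  q = 5/14.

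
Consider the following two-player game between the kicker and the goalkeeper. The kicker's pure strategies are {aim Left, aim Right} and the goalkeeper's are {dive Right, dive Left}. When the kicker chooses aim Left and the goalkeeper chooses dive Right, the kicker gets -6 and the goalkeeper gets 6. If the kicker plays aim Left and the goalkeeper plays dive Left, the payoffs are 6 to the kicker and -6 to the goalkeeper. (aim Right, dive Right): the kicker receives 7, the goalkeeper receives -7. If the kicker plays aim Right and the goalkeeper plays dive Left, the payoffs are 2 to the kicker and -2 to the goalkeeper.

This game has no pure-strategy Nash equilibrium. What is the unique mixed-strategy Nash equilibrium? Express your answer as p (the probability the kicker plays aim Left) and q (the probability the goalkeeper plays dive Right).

p = 5/17, q = 4/17

The kicker's mix must leave the goalkeeper indifferent between dive Right and dive Left.
  the goalkeeper's expected payoff from dive Right: p·6 + (1−p)·(-7) = 13p - 7
  the goalkeeper's expected payoff from dive Left: p·(-6) + (1−p)·(-2) = -4p - 2
  13p - 7 = -4p - 2  ⇒  17p = 5  ⇒  p = 5/17.
The kicker's indifference between aim Left and aim Right determines the goalkeeper's mixing probability q:
  the kicker's payoff from aim Left: q·(-6) + (1−q)·6 = -12q + 6
  the kicker's payoff from aim Right: q·7 + (1−q)·2 = 5q + 2
  -12q + 6 = 5q + 2  ⇒  -17q = -4  ⇒  q = 4/17.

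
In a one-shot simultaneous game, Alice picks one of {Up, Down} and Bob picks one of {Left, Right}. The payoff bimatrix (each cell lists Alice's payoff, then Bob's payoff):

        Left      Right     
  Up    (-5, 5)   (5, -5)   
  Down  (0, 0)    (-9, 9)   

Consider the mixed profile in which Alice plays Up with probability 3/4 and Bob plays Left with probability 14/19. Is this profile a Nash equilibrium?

No

Given Alice's mix p = 3/4, Bob's payoff from Left is 15/4 but from Right is -3/2. Bob strictly prefers Left, so Bob would not mix.
So the proposed profile is not a Nash equilibrium.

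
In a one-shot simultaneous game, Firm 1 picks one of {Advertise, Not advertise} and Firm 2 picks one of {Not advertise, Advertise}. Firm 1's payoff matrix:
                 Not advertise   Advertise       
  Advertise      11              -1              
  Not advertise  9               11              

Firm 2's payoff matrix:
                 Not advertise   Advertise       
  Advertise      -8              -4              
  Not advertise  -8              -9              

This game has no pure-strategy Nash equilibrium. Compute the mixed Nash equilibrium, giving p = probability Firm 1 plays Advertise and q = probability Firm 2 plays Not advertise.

For Firm 2 to be willing to mix, Firm 2 must be indifferent between Not advertise and Advertise, which pins down Firm 1's mix.
  Firm 2's expected payoff from Not advertise: p·(-8) + (1−p)·(-8) = -8
  Firm 2's expected payoff from Advertise: p·(-4) + (1−p)·(-9) = 5p - 9
  -8 = 5p - 9  ⇒  -5p = -1  ⇒  p = 1/5.
Firm 1's indifference between Advertise and Not advertise determines Firm 2's mixing probability q:
  Firm 1's expected payoff from Advertise: q·11 + (1−q)·(-1) = 12q - 1
  Firm 1's expected payoff from Not advertise: q·9 + (1−q)·11 = -2q + 11
  12q - 1 = -2q + 11  ⇒  14q = 12  ⇒  q = 6/7.

p = 1/5, q = 6/7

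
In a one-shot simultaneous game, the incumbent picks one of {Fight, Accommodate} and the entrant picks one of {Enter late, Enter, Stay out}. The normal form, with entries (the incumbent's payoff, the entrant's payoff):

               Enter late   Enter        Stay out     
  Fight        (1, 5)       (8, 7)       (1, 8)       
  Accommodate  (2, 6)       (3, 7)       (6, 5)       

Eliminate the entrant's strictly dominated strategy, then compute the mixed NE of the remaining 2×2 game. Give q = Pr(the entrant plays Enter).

q = 1/2

The entrant's strategy Enter late is strictly dominated by Enter: 7 > 5 and 7 > 6. Eliminate Enter late.
In a mixed equilibrium the incumbent is indifferent between Fight and Accommodate; this condition fixes q.
  the incumbent's payoff to Fight: q·8 + (1−q)·1 = 7q + 1
  the incumbent's payoff to Accommodate: q·3 + (1−q)·6 = -3q + 6
  7q + 1 = -3q + 6  ⇒  10q = 5  ⇒  q = 1/2.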